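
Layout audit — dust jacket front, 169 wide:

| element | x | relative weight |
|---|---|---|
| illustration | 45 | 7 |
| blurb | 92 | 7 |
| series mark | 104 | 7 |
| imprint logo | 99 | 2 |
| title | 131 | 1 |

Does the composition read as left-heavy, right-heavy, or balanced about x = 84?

Total weight = 7 + 7 + 7 + 2 + 1 = 24.
x: (7·45 + 7·92 + 7·104 + 2·99 + 1·131) / 24 = 2016 / 24 ≈ 84.00
84.00 = 84 exactly: balanced.

balanced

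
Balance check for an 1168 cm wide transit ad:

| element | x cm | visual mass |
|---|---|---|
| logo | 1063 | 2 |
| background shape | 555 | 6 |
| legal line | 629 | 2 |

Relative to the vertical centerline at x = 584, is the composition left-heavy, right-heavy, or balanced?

Total weight = 2 + 6 + 2 = 10.
x-moment: 2·1063 + 6·555 + 2·629 = 6714; centroid 6714/10 ≈ 671.40.
671.4 vs midline 584 → right-heavy.

right-heavy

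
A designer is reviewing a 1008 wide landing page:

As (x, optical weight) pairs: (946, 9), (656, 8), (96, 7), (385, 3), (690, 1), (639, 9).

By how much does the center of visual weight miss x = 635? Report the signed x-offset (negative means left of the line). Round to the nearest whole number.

Weights sum to 9 + 8 + 7 + 3 + 1 + 9 = 37.
x: moment 22030 / weight 37 ≈ 595.41
Difference: 595.41 − 635 ≈ -39.59.

≈ -40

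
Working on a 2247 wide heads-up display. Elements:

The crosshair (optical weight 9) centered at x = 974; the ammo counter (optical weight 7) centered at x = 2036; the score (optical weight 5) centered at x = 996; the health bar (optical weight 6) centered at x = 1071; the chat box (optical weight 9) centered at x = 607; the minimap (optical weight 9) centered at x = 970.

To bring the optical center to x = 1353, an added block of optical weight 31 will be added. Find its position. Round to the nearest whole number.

x ≈ 1749

New total weight: (9 + 7 + 5 + 6 + 9 + 9) + 31 = 76.
Along x: (48617 + 31·x) / 76 = 1353 (existing moment 9·974 + 7·2036 + 5·996 + 6·1071 + 9·607 + 9·970 = 48617) ⇒ x = (102828 − 48617) / 31 ≈ 1748.74.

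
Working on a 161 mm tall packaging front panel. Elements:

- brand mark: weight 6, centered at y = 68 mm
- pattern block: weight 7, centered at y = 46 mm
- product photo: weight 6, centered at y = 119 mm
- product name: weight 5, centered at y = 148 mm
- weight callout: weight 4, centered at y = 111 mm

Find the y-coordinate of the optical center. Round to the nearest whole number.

y ≈ 94

Total weight = 6 + 7 + 6 + 5 + 4 = 28.
y: (6·68 + 7·46 + 6·119 + 5·148 + 4·111) / 28 = 2628 / 28 ≈ 93.86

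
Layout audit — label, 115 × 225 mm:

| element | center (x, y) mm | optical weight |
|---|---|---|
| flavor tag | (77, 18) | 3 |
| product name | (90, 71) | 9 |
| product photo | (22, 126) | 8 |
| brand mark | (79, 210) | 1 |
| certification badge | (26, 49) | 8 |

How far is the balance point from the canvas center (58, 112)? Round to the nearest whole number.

Weights sum to 3 + 9 + 8 + 1 + 8 = 29.
x: (3·77 + 9·90 + 8·22 + 1·79 + 8·26) / 29 = 1504 / 29 ≈ 51.86
y: (3·18 + 9·71 + 8·126 + 1·210 + 8·49) / 29 = 2303 / 29 ≈ 79.41
From (58, 112): dx = -6.14, dy = -32.59, so the distance is √(dx²+dy²) ≈ 33.16.

≈ 33 mm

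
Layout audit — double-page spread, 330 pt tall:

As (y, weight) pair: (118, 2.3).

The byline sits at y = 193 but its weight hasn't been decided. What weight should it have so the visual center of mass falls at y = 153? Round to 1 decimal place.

The single fixed element contributes weight 2.3, moment 2.3·118 = 271.4.
Set Σw·y/Σw = 153: (271.4 + 193w) = 153·(2.3 + w).
So w = (153·2.3 − 271.4)/(193 − 153) = 80.5/40 ≈ 2.01.

w ≈ 2.0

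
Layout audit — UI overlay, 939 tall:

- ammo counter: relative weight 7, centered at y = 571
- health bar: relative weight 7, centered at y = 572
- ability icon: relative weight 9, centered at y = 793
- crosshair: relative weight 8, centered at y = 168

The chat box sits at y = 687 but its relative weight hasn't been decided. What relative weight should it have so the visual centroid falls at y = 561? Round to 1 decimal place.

Fixed elements: Σw = 7 + 7 + 9 + 8 = 31, Σw·y = 7·571 + 7·572 + 9·793 + 8·168 = 16482.
Balance at y = 561 requires (16482 + w·687) / (31 + w) = 561.
So w = (561·31 − 16482)/(687 − 561) = 909/126 ≈ 7.21.

w ≈ 7.2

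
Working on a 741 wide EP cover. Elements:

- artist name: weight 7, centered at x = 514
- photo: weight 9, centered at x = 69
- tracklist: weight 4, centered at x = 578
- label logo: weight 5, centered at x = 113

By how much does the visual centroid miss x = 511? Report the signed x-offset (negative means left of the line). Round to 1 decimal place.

≈ -227.2

Weights sum to 7 + 9 + 4 + 5 = 25.
x: (7·514 + 9·69 + 4·578 + 5·113) / 25 = 7096 / 25 ≈ 283.84
Difference: 283.84 − 511 ≈ -227.16.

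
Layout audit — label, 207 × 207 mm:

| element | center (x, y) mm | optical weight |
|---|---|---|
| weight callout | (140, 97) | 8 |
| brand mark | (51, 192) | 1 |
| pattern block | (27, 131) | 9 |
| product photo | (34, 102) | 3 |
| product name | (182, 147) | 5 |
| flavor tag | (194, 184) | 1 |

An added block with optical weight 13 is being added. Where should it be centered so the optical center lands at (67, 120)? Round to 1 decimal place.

After adding the added block, total weight = 8 + 1 + 9 + 3 + 5 + 1 + 13 = 40.
x: target moment 40×67 = 2680; current 8·140 + 1·51 + 9·27 + 3·34 + 5·182 + 1·194 = 2620; the added block supplies 60, so x = 60/13 ≈ 4.62.
y: target moment 40×120 = 4800; current 8·97 + 1·192 + 9·131 + 3·102 + 5·147 + 1·184 = 3372; the added block supplies 1428, so y = 1428/13 ≈ 109.85.

(4.6, 109.8)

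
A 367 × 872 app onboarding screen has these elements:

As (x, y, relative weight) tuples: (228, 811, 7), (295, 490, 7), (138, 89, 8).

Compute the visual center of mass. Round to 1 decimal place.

(216.6, 446.3)

Σw = 7 + 7 + 8 = 22.
x-moment: 7·228 + 7·295 + 8·138 = 4765; centroid 4765/22 ≈ 216.59.
y-moment: 7·811 + 7·490 + 8·89 = 9819; centroid 9819/22 ≈ 446.32.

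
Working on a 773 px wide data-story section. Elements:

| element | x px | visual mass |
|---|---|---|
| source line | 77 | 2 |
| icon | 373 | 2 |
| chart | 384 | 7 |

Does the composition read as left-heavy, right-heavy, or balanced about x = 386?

left-heavy

Σw = 2 + 2 + 7 = 11.
x: (2·77 + 2·373 + 7·384) / 11 = 3588 / 11 ≈ 326.18
326.2 vs midline 386 → left-heavy.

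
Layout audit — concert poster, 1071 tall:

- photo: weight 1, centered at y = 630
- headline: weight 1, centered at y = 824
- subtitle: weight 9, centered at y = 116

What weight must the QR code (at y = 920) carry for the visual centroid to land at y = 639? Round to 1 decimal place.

Known weights sum to 1 + 1 + 9 = 11; their moment is 1·630 + 1·824 + 9·116 = 2498.
Balance at y = 639 requires (2498 + w·920) / (11 + w) = 639.
Solving: w = (639·11 − 2498) / (920 − 639) = 4531 / 281 ≈ 16.12.

w ≈ 16.1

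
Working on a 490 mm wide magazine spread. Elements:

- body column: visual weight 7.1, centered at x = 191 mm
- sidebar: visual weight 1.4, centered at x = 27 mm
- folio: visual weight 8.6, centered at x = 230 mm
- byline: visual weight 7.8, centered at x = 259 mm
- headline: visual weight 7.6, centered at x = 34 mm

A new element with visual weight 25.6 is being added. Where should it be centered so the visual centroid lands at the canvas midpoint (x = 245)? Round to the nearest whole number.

x ≈ 335

With the new element, Σw becomes 7.1 + 1.4 + 8.6 + 7.8 + 7.6 + 25.6 = 58.1.
Along x: (5650.5 + 25.6·x) / 58.1 = 245 (existing moment 7.1·191 + 1.4·27 + 8.6·230 + 7.8·259 + 7.6·34 = 5650.5) ⇒ x = (14234.5 − 5650.5) / 25.6 ≈ 335.31.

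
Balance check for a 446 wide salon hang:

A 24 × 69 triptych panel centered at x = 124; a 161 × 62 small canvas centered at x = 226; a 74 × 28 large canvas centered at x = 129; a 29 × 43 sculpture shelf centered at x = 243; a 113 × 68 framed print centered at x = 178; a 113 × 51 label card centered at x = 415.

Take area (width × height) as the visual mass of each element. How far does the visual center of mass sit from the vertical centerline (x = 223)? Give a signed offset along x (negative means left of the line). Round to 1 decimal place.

Taking area as weight: triptych panel 24·69 = 1656, small canvas 161·62 = 9982, large canvas 74·28 = 2072, sculpture shelf 29·43 = 1247, framed print 113·68 = 7684, label card 113·51 = 5763. Sum 28404.
x: (1656·124 + 9982·226 + 2072·129 + 1247·243 + 7684·178 + 5763·415) / 28404 = 6790982 / 28404 ≈ 239.09
Offset from x = 223: 239.09 − 223 ≈ 16.09.

≈ 16.1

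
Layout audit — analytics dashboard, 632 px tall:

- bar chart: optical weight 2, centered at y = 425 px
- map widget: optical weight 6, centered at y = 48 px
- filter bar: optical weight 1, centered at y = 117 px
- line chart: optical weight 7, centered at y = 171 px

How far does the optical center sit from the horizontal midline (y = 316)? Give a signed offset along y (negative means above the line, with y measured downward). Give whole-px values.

≈ -163 px

Σw = 2 + 6 + 1 + 7 = 16.
y-moment: 2·425 + 6·48 + 1·117 + 7·171 = 2452; centroid 2452/16 ≈ 153.25.
Against y = 316, that's 153.25 − 316 = -162.75.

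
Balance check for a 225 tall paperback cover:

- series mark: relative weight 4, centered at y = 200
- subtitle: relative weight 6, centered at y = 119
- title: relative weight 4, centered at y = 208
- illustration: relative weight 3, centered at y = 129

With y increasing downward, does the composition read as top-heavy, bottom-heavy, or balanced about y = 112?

bottom-heavy

Σw = 4 + 6 + 4 + 3 = 17.
y: (4·200 + 6·119 + 4·208 + 3·129) / 17 = 2733 / 17 ≈ 160.76
160.8 vs midline 112 → bottom-heavy.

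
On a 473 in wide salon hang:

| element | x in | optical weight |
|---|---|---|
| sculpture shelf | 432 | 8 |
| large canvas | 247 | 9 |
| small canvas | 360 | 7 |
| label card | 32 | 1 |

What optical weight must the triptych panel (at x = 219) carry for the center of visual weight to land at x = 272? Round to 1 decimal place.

w ≈ 27.0

Fixed elements: Σw = 8 + 9 + 7 + 1 = 25, Σw·x = 8·432 + 9·247 + 7·360 + 1·32 = 8231.
For the centroid to hit 272: (8231 + w·219) / (25 + w) = 272.
So w = (272·25 − 8231)/(219 − 272) = -1431/-53 ≈ 27.00.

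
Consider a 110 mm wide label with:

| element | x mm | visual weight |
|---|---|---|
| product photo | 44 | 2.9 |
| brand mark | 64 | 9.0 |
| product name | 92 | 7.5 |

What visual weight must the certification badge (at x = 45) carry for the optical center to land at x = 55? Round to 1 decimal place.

w ≈ 32.7

Existing Σw = 19.4 (2.9 + 9.0 + 7.5); existing moment 2.9·44 + 9.0·64 + 7.5·92 = 1393.6.
Set Σw·x/Σw = 55: (1393.6 + 45w) = 55·(19.4 + w).
Rearranging, w·(45 − 55) = 55·19.4 − 1393.6 = -326.6, so w ≈ -326.6/-10 = 32.66.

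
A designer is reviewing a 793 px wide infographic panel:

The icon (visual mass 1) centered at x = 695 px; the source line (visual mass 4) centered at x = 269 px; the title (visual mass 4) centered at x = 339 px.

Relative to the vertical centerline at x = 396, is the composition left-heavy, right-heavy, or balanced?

left-heavy

Total weight = 1 + 4 + 4 = 9.
x-moment: 1·695 + 4·269 + 4·339 = 3127; centroid 3127/9 ≈ 347.44.
347.4 vs midline 396 → left-heavy.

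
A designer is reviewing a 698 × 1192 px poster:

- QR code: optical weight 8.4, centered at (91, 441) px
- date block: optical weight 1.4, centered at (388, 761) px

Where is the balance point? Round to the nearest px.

(133, 487)

Weights sum to 8.4 + 1.4 = 9.8.
x: (8.4·91 + 1.4·388) / 9.8 = 1307.6 / 9.8 ≈ 133.43
y: (8.4·441 + 1.4·761) / 9.8 = 4769.8 / 9.8 ≈ 486.71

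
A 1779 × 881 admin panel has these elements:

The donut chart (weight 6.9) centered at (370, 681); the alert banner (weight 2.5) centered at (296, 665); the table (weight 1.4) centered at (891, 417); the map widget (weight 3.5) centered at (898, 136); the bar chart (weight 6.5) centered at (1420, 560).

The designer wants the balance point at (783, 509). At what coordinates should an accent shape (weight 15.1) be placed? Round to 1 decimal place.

With the accent shape, Σw becomes 6.9 + 2.5 + 1.4 + 3.5 + 6.5 + 15.1 = 35.9.
x: target moment 35.9×783 = 28109.7; current 6.9·370 + 2.5·296 + 1.4·891 + 3.5·898 + 6.5·1420 = 16913.4; the accent shape supplies 11196.3, so x = 11196.3/15.1 ≈ 741.48.
y: target moment 35.9×509 = 18273.1; current 6.9·681 + 2.5·665 + 1.4·417 + 3.5·136 + 6.5·560 = 11061.2; the accent shape supplies 7211.9, so y = 7211.9/15.1 ≈ 477.61.

(741.5, 477.6)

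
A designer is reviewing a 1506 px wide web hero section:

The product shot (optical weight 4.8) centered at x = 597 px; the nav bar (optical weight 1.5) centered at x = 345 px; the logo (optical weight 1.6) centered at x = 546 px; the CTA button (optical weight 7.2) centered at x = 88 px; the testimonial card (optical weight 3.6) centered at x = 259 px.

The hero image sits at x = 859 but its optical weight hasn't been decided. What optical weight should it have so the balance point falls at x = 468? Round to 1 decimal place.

w ≈ 7.5

Known weights sum to 4.8 + 1.5 + 1.6 + 7.2 + 3.6 = 18.7; their moment is 4.8·597 + 1.5·345 + 1.6·546 + 7.2·88 + 3.6·259 = 5822.7.
Set Σw·x/Σw = 468: (5822.7 + 859w) = 468·(18.7 + w).
So w = (468·18.7 − 5822.7)/(859 − 468) = 2928.9/391 ≈ 7.49.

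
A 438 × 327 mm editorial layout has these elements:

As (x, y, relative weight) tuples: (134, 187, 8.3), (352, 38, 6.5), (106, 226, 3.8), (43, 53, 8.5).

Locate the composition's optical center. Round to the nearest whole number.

(154, 115)

Total weight = 8.3 + 6.5 + 3.8 + 8.5 = 27.1.
Σw·x = 8.3·134 + 6.5·352 + 3.8·106 + 8.5·43 = 4168.5, so x̄ = 4168.5/27.1 ≈ 153.82.
Σw·y = 8.3·187 + 6.5·38 + 3.8·226 + 8.5·53 = 3108.4, so ȳ = 3108.4/27.1 ≈ 114.70.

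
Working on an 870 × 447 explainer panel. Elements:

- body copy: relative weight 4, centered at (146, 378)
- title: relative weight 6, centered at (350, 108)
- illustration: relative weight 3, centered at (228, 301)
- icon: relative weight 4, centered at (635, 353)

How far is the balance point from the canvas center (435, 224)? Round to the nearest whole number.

≈ 96

Total weight = 4 + 6 + 3 + 4 = 17.
Σw·x = 4·146 + 6·350 + 3·228 + 4·635 = 5908, so x̄ = 5908/17 ≈ 347.53.
Σw·y = 4·378 + 6·108 + 3·301 + 4·353 = 4475, so ȳ = 4475/17 ≈ 263.24.
Relative to (435, 224): Δ = (-87.47, 39.24); |Δ| = √(-87.47² + 39.24²) ≈ 95.87.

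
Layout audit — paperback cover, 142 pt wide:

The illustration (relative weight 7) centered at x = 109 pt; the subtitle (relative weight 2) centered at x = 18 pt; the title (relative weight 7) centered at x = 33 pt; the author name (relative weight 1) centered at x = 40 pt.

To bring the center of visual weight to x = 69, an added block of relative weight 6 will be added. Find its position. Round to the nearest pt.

After adding the added block, total weight = 7 + 2 + 7 + 1 + 6 = 23.
x: need Σw·x = 23·69 = 1587. Existing = 7·109 + 2·18 + 7·33 + 1·40 = 1070. Remainder 517 / 6 ≈ 86.17.

x ≈ 86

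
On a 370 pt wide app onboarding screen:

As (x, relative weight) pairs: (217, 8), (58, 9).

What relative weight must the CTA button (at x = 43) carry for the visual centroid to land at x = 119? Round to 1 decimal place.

Existing Σw = 17 (8 + 9); existing moment 8·217 + 9·58 = 2258.
Set Σw·x/Σw = 119: (2258 + 43w) = 119·(17 + w).
Rearranging, w·(43 − 119) = 119·17 − 2258 = -235, so w ≈ -235/-76 = 3.09.

w ≈ 3.1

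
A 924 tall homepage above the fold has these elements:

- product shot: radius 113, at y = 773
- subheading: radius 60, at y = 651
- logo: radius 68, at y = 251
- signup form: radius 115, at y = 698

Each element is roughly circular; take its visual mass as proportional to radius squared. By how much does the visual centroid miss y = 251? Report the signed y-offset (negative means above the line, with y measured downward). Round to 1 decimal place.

Weights ∝ r²: product shot 113² = 12769, subheading 60² = 3600, logo 68² = 4624, signup form 115² = 13225; Σw = 34218.
y-moment: 12769·773 + 3600·651 + 4624·251 + 13225·698 = 22605711; centroid 22605711/34218 ≈ 660.64.
Difference: 660.64 − 251 ≈ 409.64.

≈ 409.6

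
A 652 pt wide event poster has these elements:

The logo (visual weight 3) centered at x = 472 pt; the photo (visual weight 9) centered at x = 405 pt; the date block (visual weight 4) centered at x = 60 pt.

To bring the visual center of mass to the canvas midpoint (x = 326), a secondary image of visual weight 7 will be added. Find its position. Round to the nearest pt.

x ≈ 314

New total weight: (3 + 9 + 4) + 7 = 23.
x: need Σw·x = 23·326 = 7498. Existing = 3·472 + 9·405 + 4·60 = 5301. Remainder 2197 / 7 ≈ 313.86.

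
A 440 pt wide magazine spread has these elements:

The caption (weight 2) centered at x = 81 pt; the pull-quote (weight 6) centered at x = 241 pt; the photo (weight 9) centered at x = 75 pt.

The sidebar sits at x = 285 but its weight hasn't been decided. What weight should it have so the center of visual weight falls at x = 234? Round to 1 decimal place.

w ≈ 33.2

Fixed elements: Σw = 2 + 6 + 9 = 17, Σw·x = 2·81 + 6·241 + 9·75 = 2283.
Balance at x = 234 requires (2283 + w·285) / (17 + w) = 234.
Solving: w = (234·17 − 2283) / (285 − 234) = 1695 / 51 ≈ 33.24.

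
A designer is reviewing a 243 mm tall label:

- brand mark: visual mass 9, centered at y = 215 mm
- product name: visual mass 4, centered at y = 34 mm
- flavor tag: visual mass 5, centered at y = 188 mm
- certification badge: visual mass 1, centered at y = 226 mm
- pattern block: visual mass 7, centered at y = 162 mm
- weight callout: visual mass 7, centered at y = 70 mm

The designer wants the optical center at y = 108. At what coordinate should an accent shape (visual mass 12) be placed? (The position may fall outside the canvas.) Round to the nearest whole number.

y ≈ 0

After adding the accent shape, total weight = 9 + 4 + 5 + 1 + 7 + 7 + 12 = 45.
Along y: (4861 + 12·y) / 45 = 108 (existing moment 9·215 + 4·34 + 5·188 + 1·226 + 7·162 + 7·70 = 4861) ⇒ y = (4860 − 4861) / 12 ≈ -0.08.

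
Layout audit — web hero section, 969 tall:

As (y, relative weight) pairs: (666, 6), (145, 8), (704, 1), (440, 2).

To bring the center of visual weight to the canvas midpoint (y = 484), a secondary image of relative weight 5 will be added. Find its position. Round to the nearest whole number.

New total weight: (6 + 8 + 1 + 2) + 5 = 22.
Along y: (6740 + 5·y) / 22 = 484 (existing moment 6·666 + 8·145 + 1·704 + 2·440 = 6740) ⇒ y = (10648 − 6740) / 5 ≈ 781.60.

y ≈ 782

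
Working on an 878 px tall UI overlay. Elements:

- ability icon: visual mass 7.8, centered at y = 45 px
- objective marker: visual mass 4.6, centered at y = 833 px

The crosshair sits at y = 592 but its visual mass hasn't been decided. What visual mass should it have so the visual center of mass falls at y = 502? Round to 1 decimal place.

Fixed elements: Σw = 7.8 + 4.6 = 12.4, Σw·y = 7.8·45 + 4.6·833 = 4182.8.
Balance at y = 502 requires (4182.8 + w·592) / (12.4 + w) = 502.
Rearranging, w·(592 − 502) = 502·12.4 − 4182.8 = 2042.0, so w ≈ 2042.0/90 = 22.69.

w ≈ 22.7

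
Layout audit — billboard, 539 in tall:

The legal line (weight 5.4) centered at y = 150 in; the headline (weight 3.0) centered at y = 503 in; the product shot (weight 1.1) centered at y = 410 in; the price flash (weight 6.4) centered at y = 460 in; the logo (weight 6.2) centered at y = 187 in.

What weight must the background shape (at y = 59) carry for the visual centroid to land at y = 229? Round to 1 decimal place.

Existing Σw = 22.1 (5.4 + 3.0 + 1.1 + 6.4 + 6.2); existing moment 5.4·150 + 3.0·503 + 1.1·410 + 6.4·460 + 6.2·187 = 6873.4.
Set Σw·y/Σw = 229: (6873.4 + 59w) = 229·(22.1 + w).
So w = (229·22.1 − 6873.4)/(59 − 229) = -1812.5/-170 ≈ 10.66.

w ≈ 10.7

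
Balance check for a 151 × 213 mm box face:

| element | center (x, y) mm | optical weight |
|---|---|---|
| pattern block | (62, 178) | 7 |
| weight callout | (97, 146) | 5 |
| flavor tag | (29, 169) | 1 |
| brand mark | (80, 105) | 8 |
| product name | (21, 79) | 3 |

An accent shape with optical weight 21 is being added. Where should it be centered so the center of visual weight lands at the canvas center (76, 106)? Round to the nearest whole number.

New total weight: (7 + 5 + 1 + 8 + 3) + 21 = 45.
x: need Σw·x = 45·76 = 3420. Existing = 7·62 + 5·97 + 1·29 + 8·80 + 3·21 = 1651. Remainder 1769 / 21 ≈ 84.24.
y: need Σw·y = 45·106 = 4770. Existing = 7·178 + 5·146 + 1·169 + 8·105 + 3·79 = 3222. Remainder 1548 / 21 ≈ 73.71.

(84, 74)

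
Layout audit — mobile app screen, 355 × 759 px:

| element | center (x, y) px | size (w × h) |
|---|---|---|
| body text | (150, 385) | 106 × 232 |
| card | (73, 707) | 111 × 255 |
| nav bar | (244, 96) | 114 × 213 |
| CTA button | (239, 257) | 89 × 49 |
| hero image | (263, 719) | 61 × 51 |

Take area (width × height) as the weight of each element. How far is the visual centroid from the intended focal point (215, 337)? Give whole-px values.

≈ 96 px

Areas → weights: body text 106·232 = 24592, card 111·255 = 28305, nav bar 114·213 = 24282, CTA button 89·49 = 4361, hero image 61·51 = 3111; Σw = 84651.
Σw·x = 24592·150 + 28305·73 + 24282·244 + 4361·239 + 3111·263 = 13540345, so x̄ = 13540345/84651 ≈ 159.95.
Σw·y = 24592·385 + 28305·707 + 24282·96 + 4361·257 + 3111·719 = 35168213, so ȳ = 35168213/84651 ≈ 415.45.
Relative to (215, 337): Δ = (-55.05, 78.45); |Δ| = √(-55.05² + 78.45²) ≈ 95.83.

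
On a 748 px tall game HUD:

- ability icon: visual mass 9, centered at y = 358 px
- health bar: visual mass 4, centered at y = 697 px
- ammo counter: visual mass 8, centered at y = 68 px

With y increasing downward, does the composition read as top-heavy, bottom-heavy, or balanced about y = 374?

top-heavy

Total weight = 9 + 4 + 8 = 21.
y: (9·358 + 4·697 + 8·68) / 21 = 6554 / 21 ≈ 312.10
Since 312.1 is above (smaller y than) 374, the composition reads top-heavy.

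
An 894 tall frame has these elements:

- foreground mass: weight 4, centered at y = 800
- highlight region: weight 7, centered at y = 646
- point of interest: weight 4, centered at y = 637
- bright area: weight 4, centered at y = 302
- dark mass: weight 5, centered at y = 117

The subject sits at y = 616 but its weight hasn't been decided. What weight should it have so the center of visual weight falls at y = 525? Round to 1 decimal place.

w ≈ 5.9

Existing Σw = 24 (4 + 7 + 4 + 4 + 5); existing moment 4·800 + 7·646 + 4·637 + 4·302 + 5·117 = 12063.
For the centroid to hit 525: (12063 + w·616) / (24 + w) = 525.
Rearranging, w·(616 − 525) = 525·24 − 12063 = 537, so w ≈ 537/91 = 5.90.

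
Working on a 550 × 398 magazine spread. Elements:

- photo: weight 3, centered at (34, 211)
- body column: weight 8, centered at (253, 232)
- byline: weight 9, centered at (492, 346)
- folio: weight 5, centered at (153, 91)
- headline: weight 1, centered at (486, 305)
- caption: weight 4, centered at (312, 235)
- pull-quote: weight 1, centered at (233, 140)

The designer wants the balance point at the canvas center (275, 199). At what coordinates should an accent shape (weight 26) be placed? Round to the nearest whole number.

(246, 150)

With the accent shape, Σw becomes 3 + 8 + 9 + 5 + 1 + 4 + 1 + 26 = 57.
x: target moment 57×275 = 15675; current 3·34 + 8·253 + 9·492 + 5·153 + 1·486 + 4·312 + 1·233 = 9286; the accent shape supplies 6389, so x = 6389/26 ≈ 245.73.
y: target moment 57×199 = 11343; current 3·211 + 8·232 + 9·346 + 5·91 + 1·305 + 4·235 + 1·140 = 7443; the accent shape supplies 3900, so y = 3900/26 ≈ 150.00.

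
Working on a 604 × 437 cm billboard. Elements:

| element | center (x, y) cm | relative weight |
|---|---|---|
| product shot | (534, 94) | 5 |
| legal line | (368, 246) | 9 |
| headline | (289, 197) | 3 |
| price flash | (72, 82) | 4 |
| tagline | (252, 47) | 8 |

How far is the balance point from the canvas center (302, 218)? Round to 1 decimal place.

≈ 81.9 cm

Total weight = 5 + 9 + 3 + 4 + 8 = 29.
Σw·x = 5·534 + 9·368 + 3·289 + 4·72 + 8·252 = 9153, so x̄ = 9153/29 ≈ 315.62.
Σw·y = 5·94 + 9·246 + 3·197 + 4·82 + 8·47 = 3979, so ȳ = 3979/29 ≈ 137.21.
From (302, 218): dx = 13.62, dy = -80.79, so the distance is √(dx²+dy²) ≈ 81.93.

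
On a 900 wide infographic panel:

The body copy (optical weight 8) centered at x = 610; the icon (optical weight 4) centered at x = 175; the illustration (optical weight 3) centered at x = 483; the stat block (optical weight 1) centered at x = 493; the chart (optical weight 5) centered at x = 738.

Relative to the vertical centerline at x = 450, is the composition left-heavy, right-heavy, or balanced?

right-heavy

Total weight = 8 + 4 + 3 + 1 + 5 = 21.
x-moment: 8·610 + 4·175 + 3·483 + 1·493 + 5·738 = 11212; centroid 11212/21 ≈ 533.90.
533.9 vs midline 450 → right-heavy.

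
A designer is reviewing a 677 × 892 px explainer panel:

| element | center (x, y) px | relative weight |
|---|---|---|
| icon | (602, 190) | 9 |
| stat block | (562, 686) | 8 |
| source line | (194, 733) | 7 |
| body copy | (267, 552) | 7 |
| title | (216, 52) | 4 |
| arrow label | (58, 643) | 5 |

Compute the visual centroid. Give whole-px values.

(357, 490)

Σw = 9 + 8 + 7 + 7 + 4 + 5 = 40.
Σw·x = 9·602 + 8·562 + 7·194 + 7·267 + 4·216 + 5·58 = 14295, so x̄ = 14295/40 ≈ 357.38.
Σw·y = 9·190 + 8·686 + 7·733 + 7·552 + 4·52 + 5·643 = 19616, so ȳ = 19616/40 ≈ 490.40.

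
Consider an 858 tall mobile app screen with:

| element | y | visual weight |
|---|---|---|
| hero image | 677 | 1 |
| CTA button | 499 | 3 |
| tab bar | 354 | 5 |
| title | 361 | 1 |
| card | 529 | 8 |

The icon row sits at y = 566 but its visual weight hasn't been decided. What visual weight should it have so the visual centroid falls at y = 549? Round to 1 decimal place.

Existing Σw = 18 (1 + 3 + 5 + 1 + 8); existing moment 1·677 + 3·499 + 5·354 + 1·361 + 8·529 = 8537.
For the centroid to hit 549: (8537 + w·566) / (18 + w) = 549.
Solving: w = (549·18 − 8537) / (566 − 549) = 1345 / 17 ≈ 79.12.

w ≈ 79.1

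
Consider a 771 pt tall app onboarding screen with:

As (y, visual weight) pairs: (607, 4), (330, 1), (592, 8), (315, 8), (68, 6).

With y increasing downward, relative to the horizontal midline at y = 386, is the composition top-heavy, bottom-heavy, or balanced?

Σw = 4 + 1 + 8 + 8 + 6 = 27.
y-moment: 4·607 + 1·330 + 8·592 + 8·315 + 6·68 = 10422; centroid 10422/27 ≈ 386.00.
That equals the midline 386 — balanced.

balanced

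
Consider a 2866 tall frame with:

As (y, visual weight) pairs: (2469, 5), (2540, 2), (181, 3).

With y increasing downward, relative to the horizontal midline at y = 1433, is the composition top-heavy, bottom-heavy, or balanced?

Total weight = 5 + 2 + 3 = 10.
Σw·y = 5·2469 + 2·2540 + 3·181 = 17968, so ȳ = 17968/10 ≈ 1796.80.
Since 1796.8 is below (larger y than) 1433, the composition reads bottom-heavy.

bottom-heavy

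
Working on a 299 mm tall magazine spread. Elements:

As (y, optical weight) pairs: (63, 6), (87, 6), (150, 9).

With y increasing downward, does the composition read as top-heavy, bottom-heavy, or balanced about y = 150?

top-heavy

Total weight = 6 + 6 + 9 = 21.
y-moment: 6·63 + 6·87 + 9·150 = 2250; centroid 2250/21 ≈ 107.14.
107.1 vs midline 150 → top-heavy.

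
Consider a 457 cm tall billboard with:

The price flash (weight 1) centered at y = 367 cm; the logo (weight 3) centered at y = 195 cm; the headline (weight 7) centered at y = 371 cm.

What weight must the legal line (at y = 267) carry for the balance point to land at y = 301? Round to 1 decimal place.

w ≈ 7.0

Existing Σw = 11 (1 + 3 + 7); existing moment 1·367 + 3·195 + 7·371 = 3549.
Set Σw·y/Σw = 301: (3549 + 267w) = 301·(11 + w).
So w = (301·11 − 3549)/(267 − 301) = -238/-34 ≈ 7.00.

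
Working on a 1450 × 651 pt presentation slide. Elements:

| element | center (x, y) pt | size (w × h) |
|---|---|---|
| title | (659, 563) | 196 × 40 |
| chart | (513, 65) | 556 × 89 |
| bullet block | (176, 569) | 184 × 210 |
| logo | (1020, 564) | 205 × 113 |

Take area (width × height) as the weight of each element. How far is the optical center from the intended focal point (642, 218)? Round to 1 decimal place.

Areas → weights: title 196·40 = 7840, chart 556·89 = 49484, bullet block 184·210 = 38640, logo 205·113 = 23165; Σw = 119129.
x: (7840·659 + 49484·513 + 38640·176 + 23165·1020) / 119129 = 60980792 / 119129 ≈ 511.89
y: (7840·563 + 49484·65 + 38640·569 + 23165·564) / 119129 = 42681600 / 119129 ≈ 358.28
Relative to (642, 218): Δ = (-130.11, 140.28); |Δ| = √(-130.11² + 140.28²) ≈ 191.33.

≈ 191.3 pt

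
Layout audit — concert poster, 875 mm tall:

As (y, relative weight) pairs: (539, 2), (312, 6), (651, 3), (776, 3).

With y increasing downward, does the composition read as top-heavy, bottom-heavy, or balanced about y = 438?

bottom-heavy

Σw = 2 + 6 + 3 + 3 = 14.
Σw·y = 2·539 + 6·312 + 3·651 + 3·776 = 7231, so ȳ = 7231/14 ≈ 516.50.
Since 516.5 is below (larger y than) 438, the composition reads bottom-heavy.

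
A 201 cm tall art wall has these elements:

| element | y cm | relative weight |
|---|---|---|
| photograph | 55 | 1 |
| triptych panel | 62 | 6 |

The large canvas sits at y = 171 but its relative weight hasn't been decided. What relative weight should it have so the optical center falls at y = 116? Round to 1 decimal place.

w ≈ 7.0

Existing Σw = 7 (1 + 6); existing moment 1·55 + 6·62 = 427.
For the centroid to hit 116: (427 + w·171) / (7 + w) = 116.
Solving: w = (116·7 − 427) / (171 − 116) = 385 / 55 ≈ 7.00.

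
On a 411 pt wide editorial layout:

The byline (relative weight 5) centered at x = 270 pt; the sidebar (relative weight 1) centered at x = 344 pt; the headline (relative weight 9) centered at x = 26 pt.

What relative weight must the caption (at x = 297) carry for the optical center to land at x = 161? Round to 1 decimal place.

w ≈ 3.6

Fixed elements: Σw = 5 + 1 + 9 = 15, Σw·x = 5·270 + 1·344 + 9·26 = 1928.
Set Σw·x/Σw = 161: (1928 + 297w) = 161·(15 + w).
Solving: w = (161·15 − 1928) / (297 − 161) = 487 / 136 ≈ 3.58.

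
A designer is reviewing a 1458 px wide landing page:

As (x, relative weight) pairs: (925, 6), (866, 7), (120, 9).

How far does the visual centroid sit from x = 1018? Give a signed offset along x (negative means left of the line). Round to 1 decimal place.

≈ -441.1 px

Total weight = 6 + 7 + 9 = 22.
Σw·x = 6·925 + 7·866 + 9·120 = 12692, so x̄ = 12692/22 ≈ 576.91.
Difference: 576.91 − 1018 ≈ -441.09.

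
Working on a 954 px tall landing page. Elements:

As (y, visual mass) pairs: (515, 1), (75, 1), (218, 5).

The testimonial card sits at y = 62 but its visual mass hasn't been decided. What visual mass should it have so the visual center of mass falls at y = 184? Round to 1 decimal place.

w ≈ 3.2

Fixed elements: Σw = 1 + 1 + 5 = 7, Σw·y = 1·515 + 1·75 + 5·218 = 1680.
Balance at y = 184 requires (1680 + w·62) / (7 + w) = 184.
Solving: w = (184·7 − 1680) / (62 − 184) = -392 / -122 ≈ 3.21.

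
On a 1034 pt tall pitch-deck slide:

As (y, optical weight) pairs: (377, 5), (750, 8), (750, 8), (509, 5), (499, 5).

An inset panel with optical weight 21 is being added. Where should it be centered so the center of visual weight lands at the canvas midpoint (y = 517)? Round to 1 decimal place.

y ≈ 379.0

With the inset panel, Σw becomes 5 + 8 + 8 + 5 + 5 + 21 = 52.
y: target moment 52×517 = 26884; current 5·377 + 8·750 + 8·750 + 5·509 + 5·499 = 18925; the inset panel supplies 7959, so y = 7959/21 ≈ 379.00.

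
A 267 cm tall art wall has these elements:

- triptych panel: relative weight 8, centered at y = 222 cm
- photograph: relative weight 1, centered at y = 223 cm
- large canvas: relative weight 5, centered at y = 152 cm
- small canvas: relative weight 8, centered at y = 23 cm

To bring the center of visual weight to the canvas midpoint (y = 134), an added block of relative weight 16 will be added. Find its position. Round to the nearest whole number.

y ≈ 134

After adding the added block, total weight = 8 + 1 + 5 + 8 + 16 = 38.
Along y: (2943 + 16·y) / 38 = 134 (existing moment 8·222 + 1·223 + 5·152 + 8·23 = 2943) ⇒ y = (5092 − 2943) / 16 ≈ 134.31.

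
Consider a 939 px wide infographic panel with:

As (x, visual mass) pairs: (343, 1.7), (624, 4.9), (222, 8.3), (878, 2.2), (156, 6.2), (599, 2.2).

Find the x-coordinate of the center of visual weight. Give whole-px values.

Σw = 1.7 + 4.9 + 8.3 + 2.2 + 6.2 + 2.2 = 25.5.
x: (1.7·343 + 4.9·624 + 8.3·222 + 2.2·878 + 6.2·156 + 2.2·599) / 25.5 = 9699.9 / 25.5 ≈ 380.39

x ≈ 380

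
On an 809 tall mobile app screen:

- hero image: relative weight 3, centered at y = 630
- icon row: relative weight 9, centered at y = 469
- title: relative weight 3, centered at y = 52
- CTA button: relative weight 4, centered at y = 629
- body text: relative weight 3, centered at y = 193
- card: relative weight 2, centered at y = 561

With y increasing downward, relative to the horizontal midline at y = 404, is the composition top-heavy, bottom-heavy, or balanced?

Total weight = 3 + 9 + 3 + 4 + 3 + 2 = 24.
y: moment 10484 / weight 24 ≈ 436.83
Since 436.8 is below (larger y than) 404, the composition reads bottom-heavy.

bottom-heavy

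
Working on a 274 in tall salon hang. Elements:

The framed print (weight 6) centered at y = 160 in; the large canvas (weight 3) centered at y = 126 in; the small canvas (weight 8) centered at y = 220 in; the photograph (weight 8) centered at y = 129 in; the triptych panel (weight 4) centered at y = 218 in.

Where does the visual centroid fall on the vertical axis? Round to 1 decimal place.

y ≈ 172.5

Weights sum to 6 + 3 + 8 + 8 + 4 = 29.
y: (6·160 + 3·126 + 8·220 + 8·129 + 4·218) / 29 = 5002 / 29 ≈ 172.48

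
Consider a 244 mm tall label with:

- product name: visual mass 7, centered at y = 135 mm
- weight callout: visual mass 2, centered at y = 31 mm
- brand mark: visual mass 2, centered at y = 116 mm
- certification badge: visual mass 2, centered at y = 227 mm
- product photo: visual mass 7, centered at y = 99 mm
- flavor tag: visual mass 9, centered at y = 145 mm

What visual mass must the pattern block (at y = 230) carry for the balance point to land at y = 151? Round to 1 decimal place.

Fixed elements: Σw = 7 + 2 + 2 + 2 + 7 + 9 = 29, Σw·y = 7·135 + 2·31 + 2·116 + 2·227 + 7·99 + 9·145 = 3691.
Set Σw·y/Σw = 151: (3691 + 230w) = 151·(29 + w).
Rearranging, w·(230 − 151) = 151·29 − 3691 = 688, so w ≈ 688/79 = 8.71.

w ≈ 8.7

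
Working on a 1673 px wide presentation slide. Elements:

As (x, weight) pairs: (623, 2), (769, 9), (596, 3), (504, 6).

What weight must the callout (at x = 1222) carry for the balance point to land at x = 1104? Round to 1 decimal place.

w ≈ 77.1

Known weights sum to 2 + 9 + 3 + 6 = 20; their moment is 2·623 + 9·769 + 3·596 + 6·504 = 12979.
Balance at x = 1104 requires (12979 + w·1222) / (20 + w) = 1104.
So w = (1104·20 − 12979)/(1222 − 1104) = 9101/118 ≈ 77.13.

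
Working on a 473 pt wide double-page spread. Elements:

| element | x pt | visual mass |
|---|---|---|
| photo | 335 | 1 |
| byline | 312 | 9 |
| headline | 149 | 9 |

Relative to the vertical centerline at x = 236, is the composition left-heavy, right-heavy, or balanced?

balanced

Σw = 1 + 9 + 9 = 19.
x: (1·335 + 9·312 + 9·149) / 19 = 4484 / 19 ≈ 236.00
The centroid 236.00 matches the midline at 236, so the layout is balanced.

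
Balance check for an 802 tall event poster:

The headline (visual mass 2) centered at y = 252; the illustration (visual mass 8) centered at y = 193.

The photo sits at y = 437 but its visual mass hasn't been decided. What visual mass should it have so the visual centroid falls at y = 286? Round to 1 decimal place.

w ≈ 5.4

Known weights sum to 2 + 8 = 10; their moment is 2·252 + 8·193 = 2048.
Balance at y = 286 requires (2048 + w·437) / (10 + w) = 286.
Rearranging, w·(437 − 286) = 286·10 − 2048 = 812, so w ≈ 812/151 = 5.38.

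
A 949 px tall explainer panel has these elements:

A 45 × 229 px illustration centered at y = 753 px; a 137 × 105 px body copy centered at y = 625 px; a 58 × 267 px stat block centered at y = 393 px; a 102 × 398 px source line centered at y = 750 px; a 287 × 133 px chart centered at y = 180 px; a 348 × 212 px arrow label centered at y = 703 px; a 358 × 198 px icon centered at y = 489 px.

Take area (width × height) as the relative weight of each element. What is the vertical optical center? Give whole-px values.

y ≈ 556

Taking area as weight: illustration 45·229 = 10305, body copy 137·105 = 14385, stat block 58·267 = 15486, source line 102·398 = 40596, chart 287·133 = 38171, arrow label 348·212 = 73776, icon 358·198 = 70884. Sum 263603.
y-moment: 10305·753 + 14385·625 + 15486·393 + 40596·750 + 38171·180 + 73776·703 + 70884·489 = 146680872; centroid 146680872/263603 ≈ 556.45.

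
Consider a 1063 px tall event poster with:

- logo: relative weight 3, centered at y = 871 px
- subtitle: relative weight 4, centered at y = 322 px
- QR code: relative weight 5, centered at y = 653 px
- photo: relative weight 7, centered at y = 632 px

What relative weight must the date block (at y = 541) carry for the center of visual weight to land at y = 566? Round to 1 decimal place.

w ≈ 33.4

Existing Σw = 19 (3 + 4 + 5 + 7); existing moment 3·871 + 4·322 + 5·653 + 7·632 = 11590.
Set Σw·y/Σw = 566: (11590 + 541w) = 566·(19 + w).
So w = (566·19 − 11590)/(541 − 566) = -836/-25 ≈ 33.44.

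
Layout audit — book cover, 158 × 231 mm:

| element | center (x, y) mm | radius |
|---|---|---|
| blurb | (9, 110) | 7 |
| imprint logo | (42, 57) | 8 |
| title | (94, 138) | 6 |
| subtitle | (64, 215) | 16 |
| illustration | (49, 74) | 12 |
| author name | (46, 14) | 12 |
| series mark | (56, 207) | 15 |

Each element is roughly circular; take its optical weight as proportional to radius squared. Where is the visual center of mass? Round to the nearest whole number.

(54, 140)

Weights ∝ r²: blurb 7² = 49, imprint logo 8² = 64, title 6² = 36, subtitle 16² = 256, illustration 12² = 144, author name 12² = 144, series mark 15² = 225; Σw = 918.
Σw·x = 49·9 + 64·42 + 36·94 + 256·64 + 144·49 + 144·46 + 225·56 = 49177, so x̄ = 49177/918 ≈ 53.57.
Σw·y = 49·110 + 64·57 + 36·138 + 256·215 + 144·74 + 144·14 + 225·207 = 128293, so ȳ = 128293/918 ≈ 139.75.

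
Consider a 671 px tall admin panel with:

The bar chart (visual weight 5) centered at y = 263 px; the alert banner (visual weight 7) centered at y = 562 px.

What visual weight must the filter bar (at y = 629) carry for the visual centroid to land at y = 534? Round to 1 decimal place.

w ≈ 12.2

Existing Σw = 12 (5 + 7); existing moment 5·263 + 7·562 = 5249.
Set Σw·y/Σw = 534: (5249 + 629w) = 534·(12 + w).
So w = (534·12 − 5249)/(629 − 534) = 1159/95 ≈ 12.20.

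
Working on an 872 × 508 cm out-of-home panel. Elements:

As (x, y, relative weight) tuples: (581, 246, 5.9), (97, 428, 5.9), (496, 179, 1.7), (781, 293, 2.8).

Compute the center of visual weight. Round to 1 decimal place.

Σw = 5.9 + 5.9 + 1.7 + 2.8 = 16.3.
x-moment: 5.9·581 + 5.9·97 + 1.7·496 + 2.8·781 = 7030.2; centroid 7030.2/16.3 ≈ 431.30.
y-moment: 5.9·246 + 5.9·428 + 1.7·179 + 2.8·293 = 5101.3; centroid 5101.3/16.3 ≈ 312.96.

(431.3, 313.0)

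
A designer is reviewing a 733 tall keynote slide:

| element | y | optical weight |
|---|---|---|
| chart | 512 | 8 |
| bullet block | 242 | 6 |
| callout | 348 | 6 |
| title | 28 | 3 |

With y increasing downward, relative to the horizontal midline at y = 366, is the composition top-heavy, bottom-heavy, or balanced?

top-heavy

Weights sum to 8 + 6 + 6 + 3 = 23.
Σw·y = 8·512 + 6·242 + 6·348 + 3·28 = 7720, so ȳ = 7720/23 ≈ 335.65.
Since 335.7 is above (smaller y than) 366, the composition reads top-heavy.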